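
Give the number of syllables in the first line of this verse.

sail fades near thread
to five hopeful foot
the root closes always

4

The first line: sail(1) + fades(1) + near(1) + thread(1) = 4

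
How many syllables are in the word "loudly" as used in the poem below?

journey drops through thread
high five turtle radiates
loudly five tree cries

"loudly" has 2 syllables.

2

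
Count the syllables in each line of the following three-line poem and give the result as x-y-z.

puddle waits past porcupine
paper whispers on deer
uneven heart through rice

7-6-6

Line 1: puddle (2), waits (1), past (1), porcupine (3) → 7
Line 2: paper (2), whispers (2), on (1), deer (1) → 6
Line 3: uneven (3), heart (1), through (1), rice (1) → 6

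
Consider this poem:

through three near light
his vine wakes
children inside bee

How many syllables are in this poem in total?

12

Line 1: through(1) + three(1) + near(1) + light(1) = 4
Line 2: his(1) + vine(1) + wakes(1) = 3
Line 3: children(2) + inside(2) + bee(1) = 5
Total: 4 + 3 + 5 = 12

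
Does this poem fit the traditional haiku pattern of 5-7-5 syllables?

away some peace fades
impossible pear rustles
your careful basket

Line 1: "away some peace fades": 2+1+1+1 = 5 ✓
Line 2: "impossible pear rustles": 4+1+2 = 7 ✓
Line 3: "your careful basket": 1+2+2 = 5 ✓

Yes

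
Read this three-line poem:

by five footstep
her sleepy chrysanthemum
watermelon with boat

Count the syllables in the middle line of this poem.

7

The middle line: her (1), sleepy (2), chrysanthemum (4) → 7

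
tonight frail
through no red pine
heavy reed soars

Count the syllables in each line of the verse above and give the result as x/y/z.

Line 1: "tonight frail": 2+1 = 3
Line 2: "through no red pine": 1+1+1+1 = 4
Line 3: "heavy reed soars": 2+1+1 = 4

3/4/4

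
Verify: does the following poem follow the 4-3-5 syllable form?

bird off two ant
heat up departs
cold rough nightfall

Line 1: bird(1) + off(1) + two(1) + ant(1) = 4 ✓
Line 2: heat(1) + up(1) + departs(2) = 4 (expected 3)
Line 3: cold(1) + rough(1) + nightfall(2) = 4 (expected 5)

No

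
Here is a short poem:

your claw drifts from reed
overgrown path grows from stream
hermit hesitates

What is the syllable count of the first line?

The first line: "your claw drifts from reed": 1+1+1+1+1 = 5

5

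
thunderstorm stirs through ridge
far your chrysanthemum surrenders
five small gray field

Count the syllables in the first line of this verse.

The first line: "thunderstorm stirs through ridge": 3+1+1+1 = 6

6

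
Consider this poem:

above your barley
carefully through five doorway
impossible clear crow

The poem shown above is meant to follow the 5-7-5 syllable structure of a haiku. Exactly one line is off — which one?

The third line

Line 1: above(2) + your(1) + barley(2) = 5 ✓
Line 2: carefully(3) + through(1) + five(1) + doorway(2) = 7 ✓
Line 3: impossible(4) + clear(1) + crow(1) = 6 (expected 5)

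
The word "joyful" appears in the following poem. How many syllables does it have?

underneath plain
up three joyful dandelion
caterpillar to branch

2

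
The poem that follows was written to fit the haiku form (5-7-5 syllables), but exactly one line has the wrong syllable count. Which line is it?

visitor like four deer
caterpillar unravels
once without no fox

The first line

Line 1: visitor(3) + like(1) + four(1) + deer(1) = 6 (expected 5)
Line 2: caterpillar(4) + unravels(3) = 7 ✓
Line 3: once(1) + without(2) + no(1) + fox(1) = 5 ✓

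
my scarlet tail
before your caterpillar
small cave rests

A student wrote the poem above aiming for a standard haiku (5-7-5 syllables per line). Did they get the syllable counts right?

Line 1: my(1) + scarlet(2) + tail(1) = 4 (expected 5)
Line 2: before(2) + your(1) + caterpillar(4) = 7 ✓
Line 3: small(1) + cave(1) + rests(1) = 3 (expected 5)

No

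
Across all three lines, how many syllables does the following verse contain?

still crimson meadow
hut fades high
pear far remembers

Line 1: still (1), crimson (2), meadow (2) → 5
Line 2: hut (1), fades (1), high (1) → 3
Line 3: pear (1), far (1), remembers (3) → 5
Total: 5 + 3 + 5 = 13

13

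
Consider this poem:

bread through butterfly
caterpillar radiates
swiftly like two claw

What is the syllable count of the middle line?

The middle line: "caterpillar radiates": 4+3 = 7

7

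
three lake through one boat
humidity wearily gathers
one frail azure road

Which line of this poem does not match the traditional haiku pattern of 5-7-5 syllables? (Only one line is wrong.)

The second line

Line 1: "three lake through one boat": 1+1+1+1+1 = 5 ✓
Line 2: "humidity wearily gathers": 4+3+2 = 9 (expected 7)
Line 3: "one frail azure road": 1+1+2+1 = 5 ✓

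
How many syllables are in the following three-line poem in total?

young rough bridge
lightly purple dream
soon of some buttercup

14

Line 1: "young rough bridge": 1+1+1 = 3
Line 2: "lightly purple dream": 2+2+1 = 5
Line 3: "soon of some buttercup": 1+1+1+3 = 6
Total: 3 + 5 + 6 = 14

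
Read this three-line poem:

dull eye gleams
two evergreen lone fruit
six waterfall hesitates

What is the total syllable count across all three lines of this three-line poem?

Line 1: dull (1), eye (1), gleams (1) → 3
Line 2: two (1), evergreen (3), lone (1), fruit (1) → 6
Line 3: six (1), waterfall (3), hesitates (3) → 7
Total: 3 + 6 + 7 = 16

16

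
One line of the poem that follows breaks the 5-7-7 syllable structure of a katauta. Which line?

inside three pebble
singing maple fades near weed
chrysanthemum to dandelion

Line 3

Line 1: inside (2), three (1), pebble (2) → 5 ✓
Line 2: singing (2), maple (2), fades (1), near (1), weed (1) → 7 ✓
Line 3: chrysanthemum (4), to (1), dandelion (4) → 9 (expected 7)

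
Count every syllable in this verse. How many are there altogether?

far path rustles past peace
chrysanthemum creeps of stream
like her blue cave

17

Line 1: far (1), path (1), rustles (2), past (1), peace (1) → 6
Line 2: chrysanthemum (4), creeps (1), of (1), stream (1) → 7
Line 3: like (1), her (1), blue (1), cave (1) → 4
Total: 6 + 7 + 4 = 17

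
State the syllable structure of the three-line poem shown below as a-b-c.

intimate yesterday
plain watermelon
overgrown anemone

Line 1: intimate(3) + yesterday(3) = 6
Line 2: plain(1) + watermelon(4) = 5
Line 3: overgrown(3) + anemone(4) = 7

6-5-7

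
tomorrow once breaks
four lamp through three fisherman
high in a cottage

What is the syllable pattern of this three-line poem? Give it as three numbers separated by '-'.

Line 1: "tomorrow once breaks": 3+1+1 = 5
Line 2: "four lamp through three fisherman": 1+1+1+1+3 = 7
Line 3: "high in a cottage": 1+1+1+2 = 5

5-7-5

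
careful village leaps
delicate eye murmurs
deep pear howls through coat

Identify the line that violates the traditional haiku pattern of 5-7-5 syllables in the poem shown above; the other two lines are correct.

The second line

Line 1: careful (2), village (2), leaps (1) → 5 ✓
Line 2: delicate (3), eye (1), murmurs (2) → 6 (expected 7)
Line 3: deep (1), pear (1), howls (1), through (1), coat (1) → 5 ✓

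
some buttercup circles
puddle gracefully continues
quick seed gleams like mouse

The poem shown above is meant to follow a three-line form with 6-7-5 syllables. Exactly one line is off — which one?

Line 2

Line 1: "some buttercup circles": 1+3+2 = 6 ✓
Line 2: "puddle gracefully continues": 2+3+3 = 8 (expected 7)
Line 3: "quick seed gleams like mouse": 1+1+1+1+1 = 5 ✓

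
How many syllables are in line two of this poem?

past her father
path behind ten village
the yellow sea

Line two: "path behind ten village": 1+2+1+2 = 6

6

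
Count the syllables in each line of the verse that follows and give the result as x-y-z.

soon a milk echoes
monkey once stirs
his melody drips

Line 1: "soon a milk echoes": 1+1+1+2 = 5
Line 2: "monkey once stirs": 2+1+1 = 4
Line 3: "his melody drips": 1+3+1 = 5

5-4-5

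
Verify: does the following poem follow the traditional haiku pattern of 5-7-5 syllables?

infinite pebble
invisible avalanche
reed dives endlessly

Yes

Line 1: infinite (3), pebble (2) → 5 ✓
Line 2: invisible (4), avalanche (3) → 7 ✓
Line 3: reed (1), dives (1), endlessly (3) → 5 ✓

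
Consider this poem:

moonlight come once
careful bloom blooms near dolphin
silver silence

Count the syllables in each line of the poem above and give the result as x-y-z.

Line 1: moonlight (2), come (1), once (1) → 4
Line 2: careful (2), bloom (1), blooms (1), near (1), dolphin (2) → 7
Line 3: silver (2), silence (2) → 4

4-7-4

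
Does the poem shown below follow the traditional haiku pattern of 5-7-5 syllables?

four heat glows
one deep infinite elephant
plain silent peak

Line 1: four (1), heat (1), glows (1) → 3 (expected 5)
Line 2: one (1), deep (1), infinite (3), elephant (3) → 8 (expected 7)
Line 3: plain (1), silent (2), peak (1) → 4 (expected 5)

No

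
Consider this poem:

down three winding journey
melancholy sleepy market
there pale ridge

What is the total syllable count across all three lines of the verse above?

17

Line 1: "down three winding journey": 1+1+2+2 = 6
Line 2: "melancholy sleepy market": 4+2+2 = 8
Line 3: "there pale ridge": 1+1+1 = 3
Total: 6 + 8 + 3 = 17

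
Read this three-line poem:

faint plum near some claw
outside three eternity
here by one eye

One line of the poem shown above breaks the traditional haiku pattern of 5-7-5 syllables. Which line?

The third line

Line 1: "faint plum near some claw": 1+1+1+1+1 = 5 ✓
Line 2: "outside three eternity": 2+1+4 = 7 ✓
Line 3: "here by one eye": 1+1+1+1 = 4 (expected 5)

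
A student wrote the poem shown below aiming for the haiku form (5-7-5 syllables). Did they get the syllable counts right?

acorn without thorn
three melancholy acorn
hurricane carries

Line 1: "acorn without thorn": 2+2+1 = 5 ✓
Line 2: "three melancholy acorn": 1+4+2 = 7 ✓
Line 3: "hurricane carries": 3+2 = 5 ✓

Yes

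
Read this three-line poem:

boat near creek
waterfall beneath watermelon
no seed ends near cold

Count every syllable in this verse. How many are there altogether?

17

Line 1: boat (1), near (1), creek (1) → 3
Line 2: waterfall (3), beneath (2), watermelon (4) → 9
Line 3: no (1), seed (1), ends (1), near (1), cold (1) → 5
Total: 3 + 9 + 5 = 17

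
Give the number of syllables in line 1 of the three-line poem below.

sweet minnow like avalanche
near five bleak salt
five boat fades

7

Line 1: "sweet minnow like avalanche": 1+2+1+3 = 7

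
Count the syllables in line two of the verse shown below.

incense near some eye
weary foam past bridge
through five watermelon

5

Line two: "weary foam past bridge": 2+1+1+1 = 5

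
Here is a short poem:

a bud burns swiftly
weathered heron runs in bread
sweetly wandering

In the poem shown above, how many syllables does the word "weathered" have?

2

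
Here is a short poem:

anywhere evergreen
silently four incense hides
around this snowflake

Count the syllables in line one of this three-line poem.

6

Line one: anywhere (3), evergreen (3) → 6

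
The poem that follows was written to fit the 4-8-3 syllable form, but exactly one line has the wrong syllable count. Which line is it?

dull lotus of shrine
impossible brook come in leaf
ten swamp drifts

The first line

Line 1: "dull lotus of shrine": 1+2+1+1 = 5 (expected 4)
Line 2: "impossible brook come in leaf": 4+1+1+1+1 = 8 ✓
Line 3: "ten swamp drifts": 1+1+1 = 3 ✓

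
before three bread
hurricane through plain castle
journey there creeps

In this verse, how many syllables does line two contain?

7

Line two: "hurricane through plain castle": 3+1+1+2 = 7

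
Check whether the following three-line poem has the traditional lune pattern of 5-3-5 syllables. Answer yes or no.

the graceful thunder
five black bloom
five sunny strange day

Line 1: "the graceful thunder": 1+2+2 = 5 ✓
Line 2: "five black bloom": 1+1+1 = 3 ✓
Line 3: "five sunny strange day": 1+2+1+1 = 5 ✓

Yes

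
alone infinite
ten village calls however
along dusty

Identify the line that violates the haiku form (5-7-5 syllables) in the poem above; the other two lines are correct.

Line 3

Line 1: "alone infinite": 2+3 = 5 ✓
Line 2: "ten village calls however": 1+2+1+3 = 7 ✓
Line 3: "along dusty": 2+2 = 4 (expected 5)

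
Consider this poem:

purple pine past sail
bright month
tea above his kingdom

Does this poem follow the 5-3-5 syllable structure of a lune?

No

Line 1: purple(2) + pine(1) + past(1) + sail(1) = 5 ✓
Line 2: bright(1) + month(1) = 2 (expected 3)
Line 3: tea(1) + above(2) + his(1) + kingdom(2) = 6 (expected 5)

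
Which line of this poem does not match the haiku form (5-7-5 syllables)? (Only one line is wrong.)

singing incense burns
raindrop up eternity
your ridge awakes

Line 3

Line 1: "singing incense burns": 2+2+1 = 5 ✓
Line 2: "raindrop up eternity": 2+1+4 = 7 ✓
Line 3: "your ridge awakes": 1+1+2 = 4 (expected 5)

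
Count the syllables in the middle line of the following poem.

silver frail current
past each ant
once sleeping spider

The middle line: "past each ant": 1+1+1 = 3

3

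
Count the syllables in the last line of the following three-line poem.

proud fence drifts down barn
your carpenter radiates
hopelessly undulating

The last line: hopelessly(3) + undulating(4) = 7

7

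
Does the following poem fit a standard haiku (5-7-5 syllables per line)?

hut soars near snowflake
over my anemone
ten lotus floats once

Yes

Line 1: hut(1) + soars(1) + near(1) + snowflake(2) = 5 ✓
Line 2: over(2) + my(1) + anemone(4) = 7 ✓
Line 3: ten(1) + lotus(2) + floats(1) + once(1) = 5 ✓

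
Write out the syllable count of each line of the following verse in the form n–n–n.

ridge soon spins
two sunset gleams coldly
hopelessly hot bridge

Line 1: ridge(1) + soon(1) + spins(1) = 3
Line 2: two(1) + sunset(2) + gleams(1) + coldly(2) = 6
Line 3: hopelessly(3) + hot(1) + bridge(1) = 5

3–6–5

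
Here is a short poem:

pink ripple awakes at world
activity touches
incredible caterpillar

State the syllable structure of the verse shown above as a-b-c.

Line 1: "pink ripple awakes at world": 1+2+2+1+1 = 7
Line 2: "activity touches": 4+2 = 6
Line 3: "incredible caterpillar": 4+4 = 8

7-6-8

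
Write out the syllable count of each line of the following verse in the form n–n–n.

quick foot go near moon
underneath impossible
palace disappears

5–7–5

Line 1: quick(1) + foot(1) + go(1) + near(1) + moon(1) = 5
Line 2: underneath(3) + impossible(4) = 7
Line 3: palace(2) + disappears(3) = 5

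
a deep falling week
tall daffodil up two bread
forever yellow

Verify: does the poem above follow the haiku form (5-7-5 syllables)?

Yes

Line 1: a(1) + deep(1) + falling(2) + week(1) = 5 ✓
Line 2: tall(1) + daffodil(3) + up(1) + two(1) + bread(1) = 7 ✓
Line 3: forever(3) + yellow(2) = 5 ✓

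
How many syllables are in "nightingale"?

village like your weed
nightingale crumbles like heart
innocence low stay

3

"nightingale" has 3 syllables.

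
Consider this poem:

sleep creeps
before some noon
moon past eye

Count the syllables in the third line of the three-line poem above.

3

The third line: moon(1) + past(1) + eye(1) = 3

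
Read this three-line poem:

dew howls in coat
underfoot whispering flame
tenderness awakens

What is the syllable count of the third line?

6

The third line: tenderness (3), awakens (3) → 6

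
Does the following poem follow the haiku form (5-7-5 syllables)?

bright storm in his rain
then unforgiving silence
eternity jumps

Line 1: bright(1) + storm(1) + in(1) + his(1) + rain(1) = 5 ✓
Line 2: then(1) + unforgiving(4) + silence(2) = 7 ✓
Line 3: eternity(4) + jumps(1) = 5 ✓

Yes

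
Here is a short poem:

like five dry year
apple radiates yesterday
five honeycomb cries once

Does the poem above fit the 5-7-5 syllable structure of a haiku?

No

Line 1: like(1) + five(1) + dry(1) + year(1) = 4 (expected 5)
Line 2: apple(2) + radiates(3) + yesterday(3) = 8 (expected 7)
Line 3: five(1) + honeycomb(3) + cries(1) + once(1) = 6 (expected 5)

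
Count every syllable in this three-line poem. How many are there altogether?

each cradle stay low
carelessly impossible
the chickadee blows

Line 1: each (1), cradle (2), stay (1), low (1) → 5
Line 2: carelessly (3), impossible (4) → 7
Line 3: the (1), chickadee (3), blows (1) → 5
Total: 5 + 7 + 5 = 17

17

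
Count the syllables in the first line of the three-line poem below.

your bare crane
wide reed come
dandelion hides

3

The first line: your (1), bare (1), crane (1) → 3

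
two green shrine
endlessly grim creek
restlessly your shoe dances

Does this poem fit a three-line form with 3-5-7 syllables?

Line 1: two(1) + green(1) + shrine(1) = 3 ✓
Line 2: endlessly(3) + grim(1) + creek(1) = 5 ✓
Line 3: restlessly(3) + your(1) + shoe(1) + dances(2) = 7 ✓

Yes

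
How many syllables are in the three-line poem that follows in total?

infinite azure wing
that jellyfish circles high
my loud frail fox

Line 1: "infinite azure wing": 3+2+1 = 6
Line 2: "that jellyfish circles high": 1+3+2+1 = 7
Line 3: "my loud frail fox": 1+1+1+1 = 4
Total: 6 + 7 + 4 = 17

17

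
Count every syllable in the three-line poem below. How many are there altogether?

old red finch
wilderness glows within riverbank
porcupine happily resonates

Line 1: old(1) + red(1) + finch(1) = 3
Line 2: wilderness(3) + glows(1) + within(2) + riverbank(3) = 9
Line 3: porcupine(3) + happily(3) + resonates(3) = 9
Total: 3 + 9 + 9 = 21

21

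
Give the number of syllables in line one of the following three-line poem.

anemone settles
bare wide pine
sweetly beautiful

Line one: anemone (4), settles (2) → 6

6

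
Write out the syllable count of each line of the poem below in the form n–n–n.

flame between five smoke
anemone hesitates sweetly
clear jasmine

Line 1: flame(1) + between(2) + five(1) + smoke(1) = 5
Line 2: anemone(4) + hesitates(3) + sweetly(2) = 9
Line 3: clear(1) + jasmine(2) = 3

5–9–3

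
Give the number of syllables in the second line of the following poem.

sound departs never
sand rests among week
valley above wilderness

5

The second line: "sand rests among week": 1+1+2+1 = 5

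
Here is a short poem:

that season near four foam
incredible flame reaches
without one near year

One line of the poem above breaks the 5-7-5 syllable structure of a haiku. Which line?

Line 1

Line 1: "that season near four foam": 1+2+1+1+1 = 6 (expected 5)
Line 2: "incredible flame reaches": 4+1+2 = 7 ✓
Line 3: "without one near year": 2+1+1+1 = 5 ✓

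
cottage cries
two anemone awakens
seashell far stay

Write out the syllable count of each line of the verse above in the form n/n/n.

Line 1: cottage (2), cries (1) → 3
Line 2: two (1), anemone (4), awakens (3) → 8
Line 3: seashell (2), far (1), stay (1) → 4

3/8/4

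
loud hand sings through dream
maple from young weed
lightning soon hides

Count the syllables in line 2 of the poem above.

5

Line 2: maple(2) + from(1) + young(1) + weed(1) = 5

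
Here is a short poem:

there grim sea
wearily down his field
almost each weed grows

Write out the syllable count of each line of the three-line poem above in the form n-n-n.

Line 1: "there grim sea": 1+1+1 = 3
Line 2: "wearily down his field": 3+1+1+1 = 6
Line 3: "almost each weed grows": 2+1+1+1 = 5

3-6-5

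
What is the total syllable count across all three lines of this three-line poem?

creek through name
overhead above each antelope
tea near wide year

Line 1: "creek through name": 1+1+1 = 3
Line 2: "overhead above each antelope": 3+2+1+3 = 9
Line 3: "tea near wide year": 1+1+1+1 = 4
Total: 3 + 9 + 4 = 16

16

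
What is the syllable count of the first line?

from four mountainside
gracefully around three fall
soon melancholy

5

The first line: "from four mountainside": 1+1+3 = 5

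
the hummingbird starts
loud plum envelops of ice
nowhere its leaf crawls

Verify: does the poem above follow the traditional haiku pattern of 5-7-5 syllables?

Line 1: "the hummingbird starts": 1+3+1 = 5 ✓
Line 2: "loud plum envelops of ice": 1+1+3+1+1 = 7 ✓
Line 3: "nowhere its leaf crawls": 2+1+1+1 = 5 ✓

Yes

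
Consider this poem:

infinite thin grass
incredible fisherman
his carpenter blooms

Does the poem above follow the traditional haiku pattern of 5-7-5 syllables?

Yes

Line 1: infinite(3) + thin(1) + grass(1) = 5 ✓
Line 2: incredible(4) + fisherman(3) = 7 ✓
Line 3: his(1) + carpenter(3) + blooms(1) = 5 ✓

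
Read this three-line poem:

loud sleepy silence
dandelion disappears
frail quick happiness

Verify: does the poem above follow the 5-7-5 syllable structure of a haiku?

Yes

Line 1: "loud sleepy silence": 1+2+2 = 5 ✓
Line 2: "dandelion disappears": 4+3 = 7 ✓
Line 3: "frail quick happiness": 1+1+3 = 5 ✓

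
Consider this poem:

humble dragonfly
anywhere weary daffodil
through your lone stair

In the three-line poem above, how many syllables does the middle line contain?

The middle line: "anywhere weary daffodil": 3+2+3 = 8

8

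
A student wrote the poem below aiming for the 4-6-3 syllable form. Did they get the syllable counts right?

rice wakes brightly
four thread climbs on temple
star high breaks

Yes

Line 1: "rice wakes brightly": 1+1+2 = 4 ✓
Line 2: "four thread climbs on temple": 1+1+1+1+2 = 6 ✓
Line 3: "star high breaks": 1+1+1 = 3 ✓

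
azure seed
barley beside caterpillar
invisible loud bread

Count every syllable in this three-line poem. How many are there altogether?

Line 1: azure(2) + seed(1) = 3
Line 2: barley(2) + beside(2) + caterpillar(4) = 8
Line 3: invisible(4) + loud(1) + bread(1) = 6
Total: 3 + 8 + 6 = 17

17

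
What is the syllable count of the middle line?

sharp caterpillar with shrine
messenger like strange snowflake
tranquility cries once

The middle line: messenger (3), like (1), strange (1), snowflake (2) → 7

7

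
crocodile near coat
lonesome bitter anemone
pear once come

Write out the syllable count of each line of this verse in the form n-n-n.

5-8-3

Line 1: "crocodile near coat": 3+1+1 = 5
Line 2: "lonesome bitter anemone": 2+2+4 = 8
Line 3: "pear once come": 1+1+1 = 3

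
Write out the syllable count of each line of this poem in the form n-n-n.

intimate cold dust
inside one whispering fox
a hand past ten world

5-7-5

Line 1: intimate (3), cold (1), dust (1) → 5
Line 2: inside (2), one (1), whispering (3), fox (1) → 7
Line 3: a (1), hand (1), past (1), ten (1), world (1) → 5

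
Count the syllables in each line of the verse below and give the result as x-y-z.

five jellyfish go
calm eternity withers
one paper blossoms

5-7-5

Line 1: five(1) + jellyfish(3) + go(1) = 5
Line 2: calm(1) + eternity(4) + withers(2) = 7
Line 3: one(1) + paper(2) + blossoms(2) = 5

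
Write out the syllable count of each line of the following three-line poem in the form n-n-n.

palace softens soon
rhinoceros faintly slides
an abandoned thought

5-7-5

Line 1: palace (2), softens (2), soon (1) → 5
Line 2: rhinoceros (4), faintly (2), slides (1) → 7
Line 3: an (1), abandoned (3), thought (1) → 5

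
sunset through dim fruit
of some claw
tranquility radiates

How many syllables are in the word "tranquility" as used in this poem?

4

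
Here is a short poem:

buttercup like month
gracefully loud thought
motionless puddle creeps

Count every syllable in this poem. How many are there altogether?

Line 1: buttercup (3), like (1), month (1) → 5
Line 2: gracefully (3), loud (1), thought (1) → 5
Line 3: motionless (3), puddle (2), creeps (1) → 6
Total: 5 + 5 + 6 = 16

16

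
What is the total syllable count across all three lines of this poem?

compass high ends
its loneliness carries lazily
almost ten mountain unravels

21

Line 1: "compass high ends": 2+1+1 = 4
Line 2: "its loneliness carries lazily": 1+3+2+3 = 9
Line 3: "almost ten mountain unravels": 2+1+2+3 = 8
Total: 4 + 9 + 8 = 21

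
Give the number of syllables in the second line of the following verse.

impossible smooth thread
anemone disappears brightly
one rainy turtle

9

The second line: anemone (4), disappears (3), brightly (2) → 9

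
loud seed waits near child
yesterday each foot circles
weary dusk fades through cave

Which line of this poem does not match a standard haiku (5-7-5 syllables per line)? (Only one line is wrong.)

Line 1: "loud seed waits near child": 1+1+1+1+1 = 5 ✓
Line 2: "yesterday each foot circles": 3+1+1+2 = 7 ✓
Line 3: "weary dusk fades through cave": 2+1+1+1+1 = 6 (expected 5)

Line 3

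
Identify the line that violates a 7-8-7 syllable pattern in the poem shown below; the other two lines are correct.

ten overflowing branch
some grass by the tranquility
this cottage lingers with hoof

Line 1: ten (1), overflowing (4), branch (1) → 6 (expected 7)
Line 2: some (1), grass (1), by (1), the (1), tranquility (4) → 8 ✓
Line 3: this (1), cottage (2), lingers (2), with (1), hoof (1) → 7 ✓

The first line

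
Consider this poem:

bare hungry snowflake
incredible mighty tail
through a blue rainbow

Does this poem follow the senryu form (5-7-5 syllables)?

Yes

Line 1: bare (1), hungry (2), snowflake (2) → 5 ✓
Line 2: incredible (4), mighty (2), tail (1) → 7 ✓
Line 3: through (1), a (1), blue (1), rainbow (2) → 5 ✓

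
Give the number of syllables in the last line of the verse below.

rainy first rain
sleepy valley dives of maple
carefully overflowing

7

The last line: carefully (3), overflowing (4) → 7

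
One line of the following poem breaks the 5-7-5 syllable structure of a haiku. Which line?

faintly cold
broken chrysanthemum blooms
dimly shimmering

Line 1

Line 1: "faintly cold": 2+1 = 3 (expected 5)
Line 2: "broken chrysanthemum blooms": 2+4+1 = 7 ✓
Line 3: "dimly shimmering": 2+3 = 5 ✓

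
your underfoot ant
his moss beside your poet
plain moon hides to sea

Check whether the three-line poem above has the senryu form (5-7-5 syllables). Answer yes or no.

Line 1: "your underfoot ant": 1+3+1 = 5 ✓
Line 2: "his moss beside your poet": 1+1+2+1+2 = 7 ✓
Line 3: "plain moon hides to sea": 1+1+1+1+1 = 5 ✓

Yes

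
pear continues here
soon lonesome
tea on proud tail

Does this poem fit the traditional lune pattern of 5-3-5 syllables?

No

Line 1: pear(1) + continues(3) + here(1) = 5 ✓
Line 2: soon(1) + lonesome(2) = 3 ✓
Line 3: tea(1) + on(1) + proud(1) + tail(1) = 4 (expected 5)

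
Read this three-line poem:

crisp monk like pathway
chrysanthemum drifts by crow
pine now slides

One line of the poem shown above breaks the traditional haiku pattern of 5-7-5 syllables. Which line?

Line 1: crisp(1) + monk(1) + like(1) + pathway(2) = 5 ✓
Line 2: chrysanthemum(4) + drifts(1) + by(1) + crow(1) = 7 ✓
Line 3: pine(1) + now(1) + slides(1) = 3 (expected 5)

The third line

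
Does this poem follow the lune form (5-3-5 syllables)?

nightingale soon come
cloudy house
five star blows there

No

Line 1: nightingale(3) + soon(1) + come(1) = 5 ✓
Line 2: cloudy(2) + house(1) = 3 ✓
Line 3: five(1) + star(1) + blows(1) + there(1) = 4 (expected 5)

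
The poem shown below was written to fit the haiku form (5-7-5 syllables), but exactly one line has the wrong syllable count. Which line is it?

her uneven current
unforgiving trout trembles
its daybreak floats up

Line 1: her (1), uneven (3), current (2) → 6 (expected 5)
Line 2: unforgiving (4), trout (1), trembles (2) → 7 ✓
Line 3: its (1), daybreak (2), floats (1), up (1) → 5 ✓

The first line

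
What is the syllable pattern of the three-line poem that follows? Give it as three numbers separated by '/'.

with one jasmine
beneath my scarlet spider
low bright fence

4/7/3

Line 1: "with one jasmine": 1+1+2 = 4
Line 2: "beneath my scarlet spider": 2+1+2+2 = 7
Line 3: "low bright fence": 1+1+1 = 3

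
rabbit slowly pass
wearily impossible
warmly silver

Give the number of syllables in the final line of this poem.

4

The final line: warmly(2) + silver(2) = 4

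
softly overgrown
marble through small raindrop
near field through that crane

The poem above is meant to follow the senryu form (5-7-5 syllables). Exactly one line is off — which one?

Line 1: "softly overgrown": 2+3 = 5 ✓
Line 2: "marble through small raindrop": 2+1+1+2 = 6 (expected 7)
Line 3: "near field through that crane": 1+1+1+1+1 = 5 ✓

The second line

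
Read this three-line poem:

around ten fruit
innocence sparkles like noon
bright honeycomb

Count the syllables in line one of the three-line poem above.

Line one: around(2) + ten(1) + fruit(1) = 4

4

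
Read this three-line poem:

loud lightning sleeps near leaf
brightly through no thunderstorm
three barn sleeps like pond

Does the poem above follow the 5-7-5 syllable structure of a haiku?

No

Line 1: loud (1), lightning (2), sleeps (1), near (1), leaf (1) → 6 (expected 5)
Line 2: brightly (2), through (1), no (1), thunderstorm (3) → 7 ✓
Line 3: three (1), barn (1), sleeps (1), like (1), pond (1) → 5 ✓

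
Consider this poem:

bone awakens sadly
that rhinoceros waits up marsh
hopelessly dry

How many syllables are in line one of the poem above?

Line one: "bone awakens sadly": 1+3+2 = 6

6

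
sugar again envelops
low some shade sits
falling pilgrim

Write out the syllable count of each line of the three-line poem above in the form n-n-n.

7-4-4

Line 1: sugar (2), again (2), envelops (3) → 7
Line 2: low (1), some (1), shade (1), sits (1) → 4
Line 3: falling (2), pilgrim (2) → 4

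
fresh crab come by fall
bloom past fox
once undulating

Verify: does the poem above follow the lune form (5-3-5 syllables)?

Line 1: fresh (1), crab (1), come (1), by (1), fall (1) → 5 ✓
Line 2: bloom (1), past (1), fox (1) → 3 ✓
Line 3: once (1), undulating (4) → 5 ✓

Yes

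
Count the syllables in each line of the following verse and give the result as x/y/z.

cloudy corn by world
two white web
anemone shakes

Line 1: cloudy(2) + corn(1) + by(1) + world(1) = 5
Line 2: two(1) + white(1) + web(1) = 3
Line 3: anemone(4) + shakes(1) = 5

5/3/5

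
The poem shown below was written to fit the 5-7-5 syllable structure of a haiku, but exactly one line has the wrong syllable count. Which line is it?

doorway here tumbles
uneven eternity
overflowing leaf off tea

Line 3

Line 1: doorway(2) + here(1) + tumbles(2) = 5 ✓
Line 2: uneven(3) + eternity(4) = 7 ✓
Line 3: overflowing(4) + leaf(1) + off(1) + tea(1) = 7 (expected 5)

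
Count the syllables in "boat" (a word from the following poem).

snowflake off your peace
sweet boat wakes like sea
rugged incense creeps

1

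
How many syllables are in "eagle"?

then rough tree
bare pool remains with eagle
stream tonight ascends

2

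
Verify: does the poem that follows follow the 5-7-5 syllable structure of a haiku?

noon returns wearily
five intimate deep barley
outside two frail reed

No

Line 1: noon(1) + returns(2) + wearily(3) = 6 (expected 5)
Line 2: five(1) + intimate(3) + deep(1) + barley(2) = 7 ✓
Line 3: outside(2) + two(1) + frail(1) + reed(1) = 5 ✓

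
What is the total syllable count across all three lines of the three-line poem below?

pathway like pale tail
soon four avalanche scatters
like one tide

15

Line 1: pathway(2) + like(1) + pale(1) + tail(1) = 5
Line 2: soon(1) + four(1) + avalanche(3) + scatters(2) = 7
Line 3: like(1) + one(1) + tide(1) = 3
Total: 5 + 7 + 3 = 15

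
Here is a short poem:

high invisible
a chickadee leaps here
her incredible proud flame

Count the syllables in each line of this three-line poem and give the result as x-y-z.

Line 1: high (1), invisible (4) → 5
Line 2: a (1), chickadee (3), leaps (1), here (1) → 6
Line 3: her (1), incredible (4), proud (1), flame (1) → 7

5-6-7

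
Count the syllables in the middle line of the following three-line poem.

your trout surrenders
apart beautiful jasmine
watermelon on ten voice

7

The middle line: apart (2), beautiful (3), jasmine (2) → 7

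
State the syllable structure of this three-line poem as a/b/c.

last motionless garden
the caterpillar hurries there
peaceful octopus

6/8/5

Line 1: last(1) + motionless(3) + garden(2) = 6
Line 2: the(1) + caterpillar(4) + hurries(2) + there(1) = 8
Line 3: peaceful(2) + octopus(3) = 5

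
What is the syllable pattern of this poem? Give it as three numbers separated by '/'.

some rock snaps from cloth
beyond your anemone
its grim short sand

Line 1: "some rock snaps from cloth": 1+1+1+1+1 = 5
Line 2: "beyond your anemone": 2+1+4 = 7
Line 3: "its grim short sand": 1+1+1+1 = 4

5/7/4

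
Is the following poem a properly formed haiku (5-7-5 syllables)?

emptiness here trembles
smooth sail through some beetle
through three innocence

Line 1: emptiness (3), here (1), trembles (2) → 6 (expected 5)
Line 2: smooth (1), sail (1), through (1), some (1), beetle (2) → 6 (expected 7)
Line 3: through (1), three (1), innocence (3) → 5 ✓

No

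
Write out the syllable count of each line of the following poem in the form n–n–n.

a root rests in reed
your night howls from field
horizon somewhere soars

Line 1: a (1), root (1), rests (1), in (1), reed (1) → 5
Line 2: your (1), night (1), howls (1), from (1), field (1) → 5
Line 3: horizon (3), somewhere (2), soars (1) → 6

5–5–6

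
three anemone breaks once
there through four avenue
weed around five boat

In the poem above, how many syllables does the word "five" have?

1

"five" has 1 syllable.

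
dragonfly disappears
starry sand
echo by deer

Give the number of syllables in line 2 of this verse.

Line 2: starry (2), sand (1) → 3

3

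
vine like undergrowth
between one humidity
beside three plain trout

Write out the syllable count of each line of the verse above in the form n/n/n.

5/7/5

Line 1: vine (1), like (1), undergrowth (3) → 5
Line 2: between (2), one (1), humidity (4) → 7
Line 3: beside (2), three (1), plain (1), trout (1) → 5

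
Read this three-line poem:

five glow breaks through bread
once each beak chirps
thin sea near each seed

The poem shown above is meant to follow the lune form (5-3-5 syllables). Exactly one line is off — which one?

The second line

Line 1: five(1) + glow(1) + breaks(1) + through(1) + bread(1) = 5 ✓
Line 2: once(1) + each(1) + beak(1) + chirps(1) = 4 (expected 3)
Line 3: thin(1) + sea(1) + near(1) + each(1) + seed(1) = 5 ✓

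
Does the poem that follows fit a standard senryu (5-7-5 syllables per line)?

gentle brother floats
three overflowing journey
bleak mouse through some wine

Line 1: gentle (2), brother (2), floats (1) → 5 ✓
Line 2: three (1), overflowing (4), journey (2) → 7 ✓
Line 3: bleak (1), mouse (1), through (1), some (1), wine (1) → 5 ✓

Yes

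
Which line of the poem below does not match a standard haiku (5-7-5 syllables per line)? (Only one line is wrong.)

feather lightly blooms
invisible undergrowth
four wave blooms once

The third line

Line 1: feather (2), lightly (2), blooms (1) → 5 ✓
Line 2: invisible (4), undergrowth (3) → 7 ✓
Line 3: four (1), wave (1), blooms (1), once (1) → 4 (expected 5)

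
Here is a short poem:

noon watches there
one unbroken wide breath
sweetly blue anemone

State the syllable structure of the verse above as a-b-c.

Line 1: noon (1), watches (2), there (1) → 4
Line 2: one (1), unbroken (3), wide (1), breath (1) → 6
Line 3: sweetly (2), blue (1), anemone (4) → 7

4-6-7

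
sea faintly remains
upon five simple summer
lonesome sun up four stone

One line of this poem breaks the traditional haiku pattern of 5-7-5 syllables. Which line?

Line 1: "sea faintly remains": 1+2+2 = 5 ✓
Line 2: "upon five simple summer": 2+1+2+2 = 7 ✓
Line 3: "lonesome sun up four stone": 2+1+1+1+1 = 6 (expected 5)

Line 3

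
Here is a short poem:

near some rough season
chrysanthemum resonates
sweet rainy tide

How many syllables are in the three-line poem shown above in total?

Line 1: "near some rough season": 1+1+1+2 = 5
Line 2: "chrysanthemum resonates": 4+3 = 7
Line 3: "sweet rainy tide": 1+2+1 = 4
Total: 5 + 7 + 4 = 16

16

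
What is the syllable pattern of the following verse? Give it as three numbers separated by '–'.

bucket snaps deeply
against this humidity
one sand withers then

Line 1: "bucket snaps deeply": 2+1+2 = 5
Line 2: "against this humidity": 2+1+4 = 7
Line 3: "one sand withers then": 1+1+2+1 = 5

5–7–5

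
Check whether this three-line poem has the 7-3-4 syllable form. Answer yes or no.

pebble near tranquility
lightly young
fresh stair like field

Yes

Line 1: pebble (2), near (1), tranquility (4) → 7 ✓
Line 2: lightly (2), young (1) → 3 ✓
Line 3: fresh (1), stair (1), like (1), field (1) → 4 ✓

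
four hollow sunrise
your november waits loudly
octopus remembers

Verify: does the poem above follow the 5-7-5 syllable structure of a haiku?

No

Line 1: four(1) + hollow(2) + sunrise(2) = 5 ✓
Line 2: your(1) + november(3) + waits(1) + loudly(2) = 7 ✓
Line 3: octopus(3) + remembers(3) = 6 (expected 5)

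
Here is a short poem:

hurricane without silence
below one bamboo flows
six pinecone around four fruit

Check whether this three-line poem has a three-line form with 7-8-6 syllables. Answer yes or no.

Line 1: hurricane (3), without (2), silence (2) → 7 ✓
Line 2: below (2), one (1), bamboo (2), flows (1) → 6 (expected 8)
Line 3: six (1), pinecone (2), around (2), four (1), fruit (1) → 7 (expected 6)

No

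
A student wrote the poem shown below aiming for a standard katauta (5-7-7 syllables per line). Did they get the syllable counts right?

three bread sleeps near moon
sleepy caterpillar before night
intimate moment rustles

Line 1: three (1), bread (1), sleeps (1), near (1), moon (1) → 5 ✓
Line 2: sleepy (2), caterpillar (4), before (2), night (1) → 9 (expected 7)
Line 3: intimate (3), moment (2), rustles (2) → 7 ✓

No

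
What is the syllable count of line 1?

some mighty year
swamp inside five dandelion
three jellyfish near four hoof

4

Line 1: "some mighty year": 1+2+1 = 4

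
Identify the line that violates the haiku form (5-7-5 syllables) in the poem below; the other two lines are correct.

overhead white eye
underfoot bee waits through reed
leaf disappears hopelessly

Line 1: overhead (3), white (1), eye (1) → 5 ✓
Line 2: underfoot (3), bee (1), waits (1), through (1), reed (1) → 7 ✓
Line 3: leaf (1), disappears (3), hopelessly (3) → 7 (expected 5)

The third line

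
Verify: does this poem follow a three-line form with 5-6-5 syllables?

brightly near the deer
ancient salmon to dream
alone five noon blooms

Line 1: brightly(2) + near(1) + the(1) + deer(1) = 5 ✓
Line 2: ancient(2) + salmon(2) + to(1) + dream(1) = 6 ✓
Line 3: alone(2) + five(1) + noon(1) + blooms(1) = 5 ✓

Yes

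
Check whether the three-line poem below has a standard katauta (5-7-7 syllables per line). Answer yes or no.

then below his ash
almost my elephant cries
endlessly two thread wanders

Line 1: then(1) + below(2) + his(1) + ash(1) = 5 ✓
Line 2: almost(2) + my(1) + elephant(3) + cries(1) = 7 ✓
Line 3: endlessly(3) + two(1) + thread(1) + wanders(2) = 7 ✓

Yes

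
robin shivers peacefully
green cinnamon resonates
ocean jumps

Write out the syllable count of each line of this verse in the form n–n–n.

7–7–3

Line 1: robin(2) + shivers(2) + peacefully(3) = 7
Line 2: green(1) + cinnamon(3) + resonates(3) = 7
Line 3: ocean(2) + jumps(1) = 3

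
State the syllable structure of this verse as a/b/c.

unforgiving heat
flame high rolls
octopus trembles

Line 1: unforgiving(4) + heat(1) = 5
Line 2: flame(1) + high(1) + rolls(1) = 3
Line 3: octopus(3) + trembles(2) = 5

5/3/5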